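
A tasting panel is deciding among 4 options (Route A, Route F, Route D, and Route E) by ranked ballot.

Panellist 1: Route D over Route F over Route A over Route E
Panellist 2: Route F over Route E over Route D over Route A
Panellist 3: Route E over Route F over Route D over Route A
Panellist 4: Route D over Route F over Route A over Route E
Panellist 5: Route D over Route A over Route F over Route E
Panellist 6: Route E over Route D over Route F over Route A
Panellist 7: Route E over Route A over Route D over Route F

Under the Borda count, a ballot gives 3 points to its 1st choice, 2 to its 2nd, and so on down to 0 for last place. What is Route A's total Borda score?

6

Borda scores:
  Route A: 1 + 0 + 0 + 1 + 2 + 0 + 2 = 6
  Route F: 2 + 3 + 2 + 2 + 1 + 1 + 0 = 11
  Route D: 3 + 1 + 1 + 3 + 3 + 2 + 1 = 14
  Route E: 0 + 2 + 3 + 0 + 0 + 3 + 3 = 11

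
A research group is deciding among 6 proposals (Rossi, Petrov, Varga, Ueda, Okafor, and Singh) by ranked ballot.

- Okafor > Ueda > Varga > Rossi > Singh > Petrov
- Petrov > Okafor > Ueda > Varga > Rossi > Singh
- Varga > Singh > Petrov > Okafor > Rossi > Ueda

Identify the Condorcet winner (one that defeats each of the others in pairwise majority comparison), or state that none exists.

No Condorcet winner

Head-to-head results (3 voters total):
Rossi vs Petrov: Petrov wins 2–1.
Rossi vs Varga: Varga wins 3–0.
Rossi vs Ueda: Ueda wins 2–1.
Rossi vs Okafor: Okafor wins 3–0.
Rossi vs Singh: Rossi wins 2–1.
Petrov vs Varga: Varga wins 2–1.
Petrov vs Ueda: Petrov wins 2–1.
Petrov vs Okafor: Petrov wins 2–1.
Petrov vs Singh: Singh wins 2–1.
Varga vs Ueda: Ueda wins 2–1.
Varga vs Okafor: Okafor wins 2–1.
Varga vs Singh: Varga wins 3–0.
Ueda vs Okafor: Okafor wins 3–0.
Ueda vs Singh: Ueda wins 2–1.
Okafor vs Singh: Okafor wins 2–1.
No candidate beats all others: Rossi beats Singh beats Petrov beats Rossi, a majority cycle.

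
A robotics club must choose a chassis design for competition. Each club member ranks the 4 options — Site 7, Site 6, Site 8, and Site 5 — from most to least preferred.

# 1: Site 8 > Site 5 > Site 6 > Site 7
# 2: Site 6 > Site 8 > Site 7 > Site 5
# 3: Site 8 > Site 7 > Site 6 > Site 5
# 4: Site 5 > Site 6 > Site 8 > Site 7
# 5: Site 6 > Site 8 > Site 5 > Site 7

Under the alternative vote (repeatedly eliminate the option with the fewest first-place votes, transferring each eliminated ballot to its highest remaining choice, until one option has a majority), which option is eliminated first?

Site 7

Round 1: Site 6 2, Site 8 2, Site 5 1, Site 7 0. Site 7 has the fewest and is eliminated.
Round 2: Site 6 2, Site 8 2, Site 5 1. Site 5 has the fewest and is eliminated.
Round 3: Site 6 3, Site 8 2. Site 6 has a majority.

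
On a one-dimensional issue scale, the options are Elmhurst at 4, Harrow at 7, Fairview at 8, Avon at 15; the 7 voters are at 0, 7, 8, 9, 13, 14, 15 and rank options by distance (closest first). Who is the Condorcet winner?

With single-peaked preferences on a line, the Condorcet winner is the candidate closest to the median voter.
The median voter (position 9) is closest to Fairview at 8.
Check: Fairview vs Harrow — voters closer to Fairview: 5 of 7.

Fairview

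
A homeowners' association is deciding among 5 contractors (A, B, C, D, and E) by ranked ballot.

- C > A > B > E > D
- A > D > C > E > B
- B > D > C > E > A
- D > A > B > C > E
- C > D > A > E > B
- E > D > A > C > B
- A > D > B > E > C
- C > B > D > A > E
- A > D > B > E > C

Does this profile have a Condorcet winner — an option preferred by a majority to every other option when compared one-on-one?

Yes

Head-to-head results (9 voters total):
A vs B: A wins 7–2.
A vs C: A wins 5–4.
A vs D: D wins 5–4.
A vs E: A wins 7–2.
B vs C: C wins 5–4.
B vs D: D wins 6–3.
B vs E: B wins 6–3.
C vs D: D wins 6–3.
C vs E: C wins 6–3.
D vs E: D wins 7–2.
D beats each rival — A (5–4), B (6–3), C (6–3), E (7–2) — so D is the Condorcet winner.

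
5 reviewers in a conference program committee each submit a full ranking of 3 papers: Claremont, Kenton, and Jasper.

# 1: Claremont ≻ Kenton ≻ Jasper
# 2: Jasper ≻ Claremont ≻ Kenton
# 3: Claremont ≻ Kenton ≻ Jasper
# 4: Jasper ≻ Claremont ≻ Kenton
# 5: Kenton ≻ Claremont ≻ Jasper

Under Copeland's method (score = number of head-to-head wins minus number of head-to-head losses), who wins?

Claremont

Pairwise results:
  Claremont vs Kenton: Claremont wins 4–1.
  Claremont vs Jasper: Claremont wins 3–2.
  Kenton vs Jasper: Kenton wins 3–2.
Copeland scores (wins − losses):
  Claremont: 2 − 0 = 2
  Kenton: 1 − 1 = 0
  Jasper: 0 − 2 = -2
Claremont has the best Copeland score.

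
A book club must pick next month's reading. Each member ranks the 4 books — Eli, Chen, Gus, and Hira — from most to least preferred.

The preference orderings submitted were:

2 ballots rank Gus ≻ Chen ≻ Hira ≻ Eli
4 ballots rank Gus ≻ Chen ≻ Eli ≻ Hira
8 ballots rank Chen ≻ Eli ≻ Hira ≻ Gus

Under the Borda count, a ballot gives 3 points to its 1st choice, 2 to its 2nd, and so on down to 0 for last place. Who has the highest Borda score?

Borda scores:
  Eli: 2·0 + 4·1 + 8·2 = 20
  Chen: 2·2 + 4·2 + 8·3 = 36
  Gus: 2·3 + 4·3 + 8·0 = 18
  Hira: 2·1 + 4·0 + 8·1 = 10
Chen has the highest total.

Chen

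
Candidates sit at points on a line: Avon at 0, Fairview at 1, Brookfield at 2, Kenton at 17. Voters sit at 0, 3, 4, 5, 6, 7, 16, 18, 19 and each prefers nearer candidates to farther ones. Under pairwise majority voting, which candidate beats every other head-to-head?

With single-peaked preferences on a line, the Condorcet winner is the candidate closest to the median voter.
The median voter (position 6) is closest to Brookfield at 2.
Check: Brookfield vs Fairview — voters closer to Brookfield: 8 of 9.

Brookfield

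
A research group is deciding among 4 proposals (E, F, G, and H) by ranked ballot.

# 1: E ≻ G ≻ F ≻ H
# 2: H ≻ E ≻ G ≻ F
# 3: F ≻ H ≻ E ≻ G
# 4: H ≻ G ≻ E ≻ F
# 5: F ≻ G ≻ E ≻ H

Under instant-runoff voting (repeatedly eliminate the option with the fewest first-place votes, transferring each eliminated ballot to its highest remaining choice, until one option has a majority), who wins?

F

Round 1: F 2, H 2, E 1, G 0. G has the fewest and is eliminated.
Round 2: F 2, H 2, E 1. E has the fewest and is eliminated.
Round 3: F 3, H 2. F has a majority.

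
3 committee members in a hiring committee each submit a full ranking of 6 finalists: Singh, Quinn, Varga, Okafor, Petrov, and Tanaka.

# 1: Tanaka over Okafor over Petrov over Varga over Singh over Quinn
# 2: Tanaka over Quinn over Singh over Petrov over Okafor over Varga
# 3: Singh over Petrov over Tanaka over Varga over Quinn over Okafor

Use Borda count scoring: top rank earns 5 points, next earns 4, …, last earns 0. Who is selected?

Tanaka

Borda scores:
  Singh: 1 + 3 + 5 = 9
  Quinn: 0 + 4 + 1 = 5
  Varga: 2 + 0 + 2 = 4
  Okafor: 4 + 1 + 0 = 5
  Petrov: 3 + 2 + 4 = 9
  Tanaka: 5 + 5 + 3 = 13
Tanaka has the highest total.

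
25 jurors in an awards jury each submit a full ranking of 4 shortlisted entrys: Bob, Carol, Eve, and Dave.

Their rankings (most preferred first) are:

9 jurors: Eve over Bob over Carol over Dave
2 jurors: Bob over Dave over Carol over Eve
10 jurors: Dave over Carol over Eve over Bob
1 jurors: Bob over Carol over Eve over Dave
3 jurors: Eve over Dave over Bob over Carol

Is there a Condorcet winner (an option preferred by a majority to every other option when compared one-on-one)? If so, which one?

There is no Condorcet winner

Head-to-head results (25 voters total):
Bob vs Carol: Bob wins 15–10.
Bob vs Eve: Eve wins 22–3.
Bob vs Dave: Dave wins 13–12.
Carol vs Eve: Carol wins 13–12.
Carol vs Dave: Dave wins 15–10.
Eve vs Dave: Eve wins 13–12.
No candidate beats all others: Bob beats Carol beats Eve beats Bob, a majority cycle.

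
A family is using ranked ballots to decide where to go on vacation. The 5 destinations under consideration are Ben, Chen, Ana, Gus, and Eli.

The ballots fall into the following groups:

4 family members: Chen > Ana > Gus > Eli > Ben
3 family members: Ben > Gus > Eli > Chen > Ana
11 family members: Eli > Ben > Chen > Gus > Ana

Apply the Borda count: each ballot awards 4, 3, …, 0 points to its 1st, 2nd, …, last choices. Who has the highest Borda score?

Eli

Borda scores:
  Ben: 4·0 + 3·4 + 11·3 = 45
  Chen: 4·4 + 3·1 + 11·2 = 41
  Ana: 4·3 + 3·0 + 11·0 = 12
  Gus: 4·2 + 3·3 + 11·1 = 28
  Eli: 4·1 + 3·2 + 11·4 = 54
Eli has the highest total.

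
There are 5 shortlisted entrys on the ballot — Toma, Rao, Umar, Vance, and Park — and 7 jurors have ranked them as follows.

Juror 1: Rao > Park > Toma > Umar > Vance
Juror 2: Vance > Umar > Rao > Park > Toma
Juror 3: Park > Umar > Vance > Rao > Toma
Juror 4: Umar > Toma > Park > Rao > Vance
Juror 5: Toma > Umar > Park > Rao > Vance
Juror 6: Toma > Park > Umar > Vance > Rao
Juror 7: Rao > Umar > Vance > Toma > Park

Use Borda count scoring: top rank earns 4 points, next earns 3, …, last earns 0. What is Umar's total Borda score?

Borda scores:
  Toma: 2 + 0 + 0 + 3 + 4 + 4 + 1 = 14
  Rao: 4 + 2 + 1 + 1 + 1 + 0 + 4 = 13
  Umar: 1 + 3 + 3 + 4 + 3 + 2 + 3 = 19
  Vance: 0 + 4 + 2 + 0 + 0 + 1 + 2 = 9
  Park: 3 + 1 + 4 + 2 + 2 + 3 + 0 = 15

19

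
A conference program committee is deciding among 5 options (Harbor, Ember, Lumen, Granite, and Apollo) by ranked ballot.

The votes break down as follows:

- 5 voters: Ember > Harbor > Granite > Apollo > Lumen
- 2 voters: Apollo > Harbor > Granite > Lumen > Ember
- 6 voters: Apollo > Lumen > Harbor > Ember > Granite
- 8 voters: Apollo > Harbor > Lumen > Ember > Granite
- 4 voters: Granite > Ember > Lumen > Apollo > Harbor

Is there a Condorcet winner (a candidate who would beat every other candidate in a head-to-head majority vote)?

Yes

Head-to-head results (25 voters total):
Harbor vs Ember: Harbor wins 16–9.
Harbor vs Lumen: Harbor wins 15–10.
Harbor vs Granite: Harbor wins 21–4.
Harbor vs Apollo: Apollo wins 20–5.
Ember vs Lumen: Lumen wins 16–9.
Ember vs Granite: Ember wins 19–6.
Ember vs Apollo: Apollo wins 16–9.
Lumen vs Granite: Lumen wins 14–11.
Lumen vs Apollo: Apollo wins 21–4.
Granite vs Apollo: Apollo wins 16–9.
Apollo beats each rival — Harbor (20–5), Ember (16–9), Lumen (21–4), Granite (16–9) — so Apollo is the Condorcet winner.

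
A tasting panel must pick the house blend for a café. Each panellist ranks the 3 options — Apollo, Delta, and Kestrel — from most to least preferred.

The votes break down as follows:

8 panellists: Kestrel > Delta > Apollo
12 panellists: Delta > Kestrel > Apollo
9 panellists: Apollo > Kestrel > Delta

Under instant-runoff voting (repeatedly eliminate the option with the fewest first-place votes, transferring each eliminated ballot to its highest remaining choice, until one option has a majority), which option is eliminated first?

Round 1: Delta 12, Apollo 9, Kestrel 8. Kestrel has the fewest and is eliminated.
Round 2: Delta 20, Apollo 9. Delta has a majority.

Kestrel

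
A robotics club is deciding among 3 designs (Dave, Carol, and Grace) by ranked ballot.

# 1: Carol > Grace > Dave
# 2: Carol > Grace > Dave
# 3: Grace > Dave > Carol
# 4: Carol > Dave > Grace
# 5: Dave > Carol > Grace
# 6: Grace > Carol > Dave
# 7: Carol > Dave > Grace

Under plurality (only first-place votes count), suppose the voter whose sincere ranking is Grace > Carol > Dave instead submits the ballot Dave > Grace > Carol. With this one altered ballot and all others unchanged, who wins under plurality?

Carol

First-place totals with the altered ballot: Dave 2, Carol 4, Grace 1.
The winner is unchanged: still Carol.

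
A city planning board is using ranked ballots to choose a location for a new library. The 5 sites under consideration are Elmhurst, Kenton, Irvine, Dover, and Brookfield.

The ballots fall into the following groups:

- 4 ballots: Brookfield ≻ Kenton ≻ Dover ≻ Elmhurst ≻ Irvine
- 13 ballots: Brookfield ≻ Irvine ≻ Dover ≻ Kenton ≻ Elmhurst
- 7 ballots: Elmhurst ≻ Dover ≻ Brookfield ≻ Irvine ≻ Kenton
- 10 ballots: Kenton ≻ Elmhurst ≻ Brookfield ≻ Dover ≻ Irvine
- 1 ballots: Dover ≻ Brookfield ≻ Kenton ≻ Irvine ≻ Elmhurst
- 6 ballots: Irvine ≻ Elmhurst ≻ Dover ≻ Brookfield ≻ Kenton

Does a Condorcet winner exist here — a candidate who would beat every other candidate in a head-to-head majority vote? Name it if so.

Head-to-head results (41 voters total):
Elmhurst vs Kenton: Kenton wins 28–13.
Elmhurst vs Irvine: Elmhurst wins 21–20.
Elmhurst vs Dover: Elmhurst wins 23–18.
Elmhurst vs Brookfield: Elmhurst wins 23–18.
Kenton vs Irvine: Irvine wins 26–15.
Kenton vs Dover: Dover wins 27–14.
Kenton vs Brookfield: Brookfield wins 31–10.
Irvine vs Dover: Dover wins 22–19.
Irvine vs Brookfield: Brookfield wins 35–6.
Dover vs Brookfield: Brookfield wins 27–14.
No candidate beats all others: Elmhurst beats Irvine beats Kenton beats Elmhurst, a majority cycle.

No Condorcet winner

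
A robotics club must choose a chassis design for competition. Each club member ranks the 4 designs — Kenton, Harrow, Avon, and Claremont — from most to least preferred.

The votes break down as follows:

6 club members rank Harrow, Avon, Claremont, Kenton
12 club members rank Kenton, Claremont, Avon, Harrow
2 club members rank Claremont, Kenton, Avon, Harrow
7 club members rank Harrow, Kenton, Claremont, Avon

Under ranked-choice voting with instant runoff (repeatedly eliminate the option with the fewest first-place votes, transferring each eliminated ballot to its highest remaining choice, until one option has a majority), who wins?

Round 1: Harrow 13, Kenton 12, Claremont 2, Avon 0. Avon has the fewest and is eliminated.
Round 2: Harrow 13, Kenton 12, Claremont 2. Claremont has the fewest and is eliminated.
Round 3: Kenton 14, Harrow 13. Kenton has a majority.

Kenton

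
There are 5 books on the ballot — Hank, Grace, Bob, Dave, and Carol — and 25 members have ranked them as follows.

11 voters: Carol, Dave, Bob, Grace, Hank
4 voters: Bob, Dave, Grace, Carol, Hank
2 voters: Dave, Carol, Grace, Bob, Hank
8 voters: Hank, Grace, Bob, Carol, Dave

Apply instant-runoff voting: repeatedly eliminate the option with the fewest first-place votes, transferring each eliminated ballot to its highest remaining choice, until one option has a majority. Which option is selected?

Carol

Round 1: Carol 11, Hank 8, Bob 4, Dave 2, Grace 0. Grace has the fewest and is eliminated.
Round 2: Carol 11, Hank 8, Bob 4, Dave 2. Dave has the fewest and is eliminated.
Round 3: Carol 13, Hank 8, Bob 4. Carol has a majority.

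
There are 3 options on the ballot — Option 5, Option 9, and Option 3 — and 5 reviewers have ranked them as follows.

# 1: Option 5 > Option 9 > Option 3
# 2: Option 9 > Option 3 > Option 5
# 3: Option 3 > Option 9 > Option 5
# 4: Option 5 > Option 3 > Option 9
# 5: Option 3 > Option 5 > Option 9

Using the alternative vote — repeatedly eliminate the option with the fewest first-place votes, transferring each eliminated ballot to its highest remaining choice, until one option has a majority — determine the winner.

Round 1: Option 5 2, Option 3 2, Option 9 1. Option 9 has the fewest and is eliminated.
Round 2: Option 3 3, Option 5 2. Option 3 has a majority.

Option 3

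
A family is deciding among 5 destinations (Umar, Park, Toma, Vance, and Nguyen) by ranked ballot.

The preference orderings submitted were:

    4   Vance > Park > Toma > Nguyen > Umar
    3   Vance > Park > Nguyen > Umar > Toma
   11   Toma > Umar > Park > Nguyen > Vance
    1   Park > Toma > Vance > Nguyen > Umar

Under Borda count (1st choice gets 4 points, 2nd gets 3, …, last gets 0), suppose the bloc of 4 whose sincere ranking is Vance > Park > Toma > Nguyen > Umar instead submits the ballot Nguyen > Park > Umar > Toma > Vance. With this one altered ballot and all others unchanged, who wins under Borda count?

Toma

Borda totals with the altered ballot: Umar 44, Park 47, Toma 51, Vance 14, Nguyen 34.
The winner is unchanged: still Toma.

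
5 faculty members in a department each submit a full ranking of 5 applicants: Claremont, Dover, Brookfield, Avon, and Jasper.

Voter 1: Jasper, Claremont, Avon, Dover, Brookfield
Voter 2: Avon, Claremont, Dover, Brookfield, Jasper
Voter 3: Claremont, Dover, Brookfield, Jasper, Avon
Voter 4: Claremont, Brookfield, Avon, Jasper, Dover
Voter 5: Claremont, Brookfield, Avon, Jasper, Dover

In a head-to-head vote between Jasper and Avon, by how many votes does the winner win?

1

Ballots ranking Jasper above Avon: 2.
Ballots ranking Avon above Jasper: 3.
Avon wins 3–2, a margin of 1.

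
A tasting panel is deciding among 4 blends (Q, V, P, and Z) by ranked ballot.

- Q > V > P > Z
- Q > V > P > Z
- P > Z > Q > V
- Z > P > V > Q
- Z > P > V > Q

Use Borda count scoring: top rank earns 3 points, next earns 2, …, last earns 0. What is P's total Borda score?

Borda scores:
  Q: 3 + 3 + 1 + 0 + 0 = 7
  V: 2 + 2 + 0 + 1 + 1 = 6
  P: 1 + 1 + 3 + 2 + 2 = 9
  Z: 0 + 0 + 2 + 3 + 3 = 8

9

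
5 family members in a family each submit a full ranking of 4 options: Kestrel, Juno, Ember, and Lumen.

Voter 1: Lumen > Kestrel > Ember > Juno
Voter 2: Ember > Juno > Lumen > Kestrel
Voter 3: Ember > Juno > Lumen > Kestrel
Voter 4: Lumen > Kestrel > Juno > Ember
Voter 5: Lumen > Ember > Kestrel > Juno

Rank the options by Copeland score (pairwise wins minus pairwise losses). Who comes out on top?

Lumen

Pairwise results:
  Kestrel vs Juno: Kestrel wins 3–2.
  Kestrel vs Ember: Ember wins 3–2.
  Kestrel vs Lumen: Lumen wins 5–0.
  Juno vs Ember: Ember wins 4–1.
  Juno vs Lumen: Lumen wins 3–2.
  Ember vs Lumen: Lumen wins 3–2.
Copeland scores (wins − losses):
  Kestrel: 1 − 2 = -1
  Juno: 0 − 3 = -3
  Ember: 2 − 1 = 1
  Lumen: 3 − 0 = 3
Lumen has the best Copeland score.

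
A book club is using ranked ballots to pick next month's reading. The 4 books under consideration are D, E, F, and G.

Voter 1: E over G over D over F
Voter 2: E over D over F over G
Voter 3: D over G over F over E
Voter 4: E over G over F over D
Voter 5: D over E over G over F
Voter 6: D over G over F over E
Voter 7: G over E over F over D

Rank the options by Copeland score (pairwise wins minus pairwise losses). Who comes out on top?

Pairwise results:
  D vs E: E wins 4–3.
  D vs F: D wins 5–2.
  D vs G: D wins 4–3.
  E vs F: E wins 5–2.
  E vs G: E wins 4–3.
  F vs G: G wins 6–1.
Copeland scores (wins − losses):
  D: 2 − 1 = 1
  E: 3 − 0 = 3
  F: 0 − 3 = -3
  G: 1 − 2 = -1
E has the best Copeland score.

E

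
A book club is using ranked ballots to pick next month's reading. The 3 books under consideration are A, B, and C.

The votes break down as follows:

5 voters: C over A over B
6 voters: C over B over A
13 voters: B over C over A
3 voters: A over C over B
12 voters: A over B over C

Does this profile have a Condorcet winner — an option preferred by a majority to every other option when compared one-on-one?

Head-to-head results (39 voters total):
A vs B: A wins 20–19.
A vs C: C wins 24–15.
B vs C: B wins 25–14.
No candidate beats all others: A beats B beats C beats A, a majority cycle.

No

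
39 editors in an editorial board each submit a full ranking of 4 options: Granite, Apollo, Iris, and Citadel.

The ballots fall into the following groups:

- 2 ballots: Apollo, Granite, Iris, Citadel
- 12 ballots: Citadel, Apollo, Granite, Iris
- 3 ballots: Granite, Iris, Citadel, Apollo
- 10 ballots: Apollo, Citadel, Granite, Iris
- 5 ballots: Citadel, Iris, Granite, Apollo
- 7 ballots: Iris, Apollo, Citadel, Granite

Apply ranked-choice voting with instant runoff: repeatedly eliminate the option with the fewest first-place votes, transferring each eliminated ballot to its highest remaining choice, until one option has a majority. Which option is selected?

Citadel

Round 1: Citadel 17, Apollo 12, Iris 7, Granite 3. Granite has the fewest and is eliminated.
Round 2: Citadel 17, Apollo 12, Iris 10. Iris has the fewest and is eliminated.
Round 3: Citadel 20, Apollo 19. Citadel has a majority.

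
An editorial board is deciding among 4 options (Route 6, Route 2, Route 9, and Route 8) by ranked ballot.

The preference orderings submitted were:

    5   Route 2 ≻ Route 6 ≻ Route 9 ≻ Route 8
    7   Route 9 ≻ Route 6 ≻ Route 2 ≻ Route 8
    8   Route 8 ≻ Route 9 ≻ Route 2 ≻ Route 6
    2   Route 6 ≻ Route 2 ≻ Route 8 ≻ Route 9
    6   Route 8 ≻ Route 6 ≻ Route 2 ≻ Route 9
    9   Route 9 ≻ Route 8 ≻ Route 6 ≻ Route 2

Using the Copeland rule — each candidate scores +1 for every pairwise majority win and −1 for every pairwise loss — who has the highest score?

Pairwise results:
  Route 6 vs Route 2: Route 6 wins 24–13.
  Route 6 vs Route 9: Route 9 wins 24–13.
  Route 6 vs Route 8: Route 8 wins 23–14.
  Route 2 vs Route 9: Route 9 wins 24–13.
  Route 2 vs Route 8: Route 8 wins 23–14.
  Route 9 vs Route 8: Route 9 wins 21–16.
Copeland scores (wins − losses):
  Route 6: 1 − 2 = -1
  Route 2: 0 − 3 = -3
  Route 9: 3 − 0 = 3
  Route 8: 2 − 1 = 1
Route 9 has the best Copeland score.

Route 9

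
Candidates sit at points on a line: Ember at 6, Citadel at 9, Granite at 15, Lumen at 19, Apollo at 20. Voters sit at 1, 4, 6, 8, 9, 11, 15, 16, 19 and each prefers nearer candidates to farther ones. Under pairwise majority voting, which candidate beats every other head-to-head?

Citadel

With single-peaked preferences on a line, the Condorcet winner is the candidate closest to the median voter.
The median voter (position 9) is closest to Citadel at 9.
Check: Citadel vs Apollo — voters closer to Citadel: 6 of 9.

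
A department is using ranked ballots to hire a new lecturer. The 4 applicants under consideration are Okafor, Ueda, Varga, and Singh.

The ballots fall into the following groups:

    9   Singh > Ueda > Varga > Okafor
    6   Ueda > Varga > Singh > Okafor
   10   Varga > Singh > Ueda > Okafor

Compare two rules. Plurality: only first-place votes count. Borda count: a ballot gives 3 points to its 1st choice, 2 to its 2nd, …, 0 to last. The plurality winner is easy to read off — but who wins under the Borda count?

Plurality first-place counts: Okafor 0, Ueda 6, Varga 10, Singh 9 → Varga.
Borda totals: Okafor 0, Ueda 46, Varga 51, Singh 53 → Singh.

Singh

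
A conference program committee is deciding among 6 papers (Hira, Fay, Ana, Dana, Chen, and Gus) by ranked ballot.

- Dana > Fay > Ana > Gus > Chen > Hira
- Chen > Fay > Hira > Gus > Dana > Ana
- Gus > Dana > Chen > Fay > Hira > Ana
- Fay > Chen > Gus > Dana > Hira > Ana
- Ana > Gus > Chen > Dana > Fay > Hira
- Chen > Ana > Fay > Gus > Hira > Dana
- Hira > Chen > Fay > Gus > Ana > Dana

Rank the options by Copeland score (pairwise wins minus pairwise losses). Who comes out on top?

Chen

Pairwise results:
  Hira vs Fay: Fay wins 6–1.
  Hira vs Ana: Hira wins 4–3.
  Hira vs Dana: Dana wins 4–3.
  Hira vs Chen: Chen wins 6–1.
  Hira vs Gus: Gus wins 5–2.
  Fay vs Ana: Fay wins 5–2.
  Fay vs Dana: Fay wins 4–3.
  Fay vs Chen: Chen wins 5–2.
  Fay vs Gus: Fay wins 5–2.
  Ana vs Dana: Dana wins 4–3.
  Ana vs Chen: Chen wins 5–2.
  Ana vs Gus: Gus wins 4–3.
  Dana vs Chen: Chen wins 5–2.
  Dana vs Gus: Gus wins 6–1.
  Chen vs Gus: Chen wins 4–3.
Copeland scores (wins − losses):
  Hira: 1 − 4 = -3
  Fay: 4 − 1 = 3
  Ana: 0 − 5 = -5
  Dana: 2 − 3 = -1
  Chen: 5 − 0 = 5
  Gus: 3 − 2 = 1
Chen has the best Copeland score.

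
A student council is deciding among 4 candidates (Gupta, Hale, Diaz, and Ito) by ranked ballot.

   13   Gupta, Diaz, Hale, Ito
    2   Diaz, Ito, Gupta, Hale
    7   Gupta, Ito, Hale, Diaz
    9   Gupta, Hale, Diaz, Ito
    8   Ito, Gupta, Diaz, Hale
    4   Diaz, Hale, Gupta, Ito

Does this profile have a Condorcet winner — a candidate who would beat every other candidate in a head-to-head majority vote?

Head-to-head results (43 voters total):
Gupta vs Hale: Gupta wins 39–4.
Gupta vs Diaz: Gupta wins 37–6.
Gupta vs Ito: Gupta wins 33–10.
Hale vs Diaz: Diaz wins 27–16.
Hale vs Ito: Hale wins 26–17.
Diaz vs Ito: Diaz wins 28–15.
Gupta beats each rival — Hale (39–4), Diaz (37–6), Ito (33–10) — so Gupta is the Condorcet winner.

Yes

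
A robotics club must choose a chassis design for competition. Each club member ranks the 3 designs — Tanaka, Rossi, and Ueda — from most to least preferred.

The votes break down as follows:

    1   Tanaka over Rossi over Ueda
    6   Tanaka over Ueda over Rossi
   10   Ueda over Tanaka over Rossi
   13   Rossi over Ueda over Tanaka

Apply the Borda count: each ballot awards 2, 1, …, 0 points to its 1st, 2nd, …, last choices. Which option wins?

Ueda

Borda scores:
  Tanaka: 2 + 6·2 + 10·1 + 13·0 = 24
  Rossi: 1 + 6·0 + 10·0 + 13·2 = 27
  Ueda: 0 + 6·1 + 10·2 + 13·1 = 39
Ueda has the highest total.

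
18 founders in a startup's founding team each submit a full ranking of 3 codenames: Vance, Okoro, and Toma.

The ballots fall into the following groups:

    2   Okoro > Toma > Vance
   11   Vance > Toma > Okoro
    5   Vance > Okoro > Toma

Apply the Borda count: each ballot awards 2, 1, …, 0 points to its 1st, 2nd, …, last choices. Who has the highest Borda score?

Borda scores:
  Vance: 2·0 + 11·2 + 5·2 = 32
  Okoro: 2·2 + 11·0 + 5·1 = 9
  Toma: 2·1 + 11·1 + 5·0 = 13
Vance has the highest total.

Vance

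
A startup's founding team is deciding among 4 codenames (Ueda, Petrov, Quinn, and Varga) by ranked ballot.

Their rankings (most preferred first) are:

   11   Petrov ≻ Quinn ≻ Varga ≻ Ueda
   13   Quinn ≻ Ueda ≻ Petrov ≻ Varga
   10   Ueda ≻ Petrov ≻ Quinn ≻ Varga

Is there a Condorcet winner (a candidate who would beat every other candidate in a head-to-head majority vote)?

No

Head-to-head results (34 voters total):
Ueda vs Petrov: Ueda wins 23–11.
Ueda vs Quinn: Quinn wins 24–10.
Ueda vs Varga: Ueda wins 23–11.
Petrov vs Quinn: Petrov wins 21–13.
Petrov vs Varga: Petrov wins 34–0.
Quinn vs Varga: Quinn wins 34–0.
No candidate beats all others: Ueda beats Petrov beats Quinn beats Ueda, a majority cycle.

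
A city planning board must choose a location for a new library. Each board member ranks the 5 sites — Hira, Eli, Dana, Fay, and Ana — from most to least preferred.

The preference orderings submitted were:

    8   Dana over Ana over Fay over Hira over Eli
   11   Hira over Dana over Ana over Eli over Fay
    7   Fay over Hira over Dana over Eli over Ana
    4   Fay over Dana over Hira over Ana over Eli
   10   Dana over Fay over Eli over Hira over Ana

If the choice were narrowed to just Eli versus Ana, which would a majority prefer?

Ana

Ballots ranking Eli above Ana: 7+10 = 17.
Ballots ranking Ana above Eli: 8+11+4 = 23.
Ana wins the head-to-head, 23–17.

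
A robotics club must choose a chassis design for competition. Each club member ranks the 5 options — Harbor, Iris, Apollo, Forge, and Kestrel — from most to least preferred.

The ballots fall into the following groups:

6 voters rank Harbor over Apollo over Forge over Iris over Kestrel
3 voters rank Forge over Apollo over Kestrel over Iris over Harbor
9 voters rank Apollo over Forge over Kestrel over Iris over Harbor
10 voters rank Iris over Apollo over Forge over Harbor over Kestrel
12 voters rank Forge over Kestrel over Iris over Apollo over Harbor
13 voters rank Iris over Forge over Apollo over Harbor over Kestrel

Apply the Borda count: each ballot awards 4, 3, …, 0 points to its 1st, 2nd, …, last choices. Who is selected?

Forge

Borda scores:
  Harbor: 6·4 + 3·0 + 9·0 + 10·1 + 12·0 + 13·1 = 47
  Iris: 6·1 + 3·1 + 9·1 + 10·4 + 12·2 + 13·4 = 134
  Apollo: 6·3 + 3·3 + 9·4 + 10·3 + 12·1 + 13·2 = 131
  Forge: 6·2 + 3·4 + 9·3 + 10·2 + 12·4 + 13·3 = 158
  Kestrel: 6·0 + 3·2 + 9·2 + 10·0 + 12·3 + 13·0 = 60
Forge has the highest total.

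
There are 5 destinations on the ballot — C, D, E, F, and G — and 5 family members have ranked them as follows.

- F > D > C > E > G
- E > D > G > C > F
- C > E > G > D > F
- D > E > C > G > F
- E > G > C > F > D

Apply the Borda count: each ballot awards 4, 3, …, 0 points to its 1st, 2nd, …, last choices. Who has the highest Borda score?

Borda scores:
  C: 2 + 1 + 4 + 2 + 2 = 11
  D: 3 + 3 + 1 + 4 + 0 = 11
  E: 1 + 4 + 3 + 3 + 4 = 15
  F: 4 + 0 + 0 + 0 + 1 = 5
  G: 0 + 2 + 2 + 1 + 3 = 8
E has the highest total.

E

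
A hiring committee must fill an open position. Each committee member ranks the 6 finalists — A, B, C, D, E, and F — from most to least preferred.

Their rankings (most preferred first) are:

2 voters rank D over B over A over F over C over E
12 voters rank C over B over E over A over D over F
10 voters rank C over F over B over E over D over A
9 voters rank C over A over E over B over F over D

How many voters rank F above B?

10

Ballots ranking F above B: 10.
Ballots ranking B above F: 2+12+9 = 23.
So 10 of 33 voters prefer F to B.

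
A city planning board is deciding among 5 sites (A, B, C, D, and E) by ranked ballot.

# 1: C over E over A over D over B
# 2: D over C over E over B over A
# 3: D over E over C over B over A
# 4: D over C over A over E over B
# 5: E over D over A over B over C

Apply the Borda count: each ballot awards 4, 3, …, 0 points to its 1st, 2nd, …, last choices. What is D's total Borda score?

16

Borda scores:
  A: 2 + 0 + 0 + 2 + 2 = 6
  B: 0 + 1 + 1 + 0 + 1 = 3
  C: 4 + 3 + 2 + 3 + 0 = 12
  D: 1 + 4 + 4 + 4 + 3 = 16
  E: 3 + 2 + 3 + 1 + 4 = 13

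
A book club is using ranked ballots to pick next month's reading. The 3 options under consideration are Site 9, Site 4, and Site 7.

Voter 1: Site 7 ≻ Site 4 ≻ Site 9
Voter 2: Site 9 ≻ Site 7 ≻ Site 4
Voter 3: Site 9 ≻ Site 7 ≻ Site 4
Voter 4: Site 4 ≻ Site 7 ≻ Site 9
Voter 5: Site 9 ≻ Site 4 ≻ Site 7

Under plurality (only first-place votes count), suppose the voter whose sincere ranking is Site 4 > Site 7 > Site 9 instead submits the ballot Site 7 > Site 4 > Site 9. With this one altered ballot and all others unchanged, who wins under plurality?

Site 9

First-place totals with the altered ballot: Site 9 3, Site 4 0, Site 7 2.
The winner is unchanged: still Site 9.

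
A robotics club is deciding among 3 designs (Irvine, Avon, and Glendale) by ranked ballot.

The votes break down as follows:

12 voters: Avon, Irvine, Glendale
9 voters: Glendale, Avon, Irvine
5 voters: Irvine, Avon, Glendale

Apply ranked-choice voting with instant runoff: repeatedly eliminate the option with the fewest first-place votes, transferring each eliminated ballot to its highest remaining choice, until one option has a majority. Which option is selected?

Avon

Round 1: Avon 12, Glendale 9, Irvine 5. Irvine has the fewest and is eliminated.
Round 2: Avon 17, Glendale 9. Avon has a majority.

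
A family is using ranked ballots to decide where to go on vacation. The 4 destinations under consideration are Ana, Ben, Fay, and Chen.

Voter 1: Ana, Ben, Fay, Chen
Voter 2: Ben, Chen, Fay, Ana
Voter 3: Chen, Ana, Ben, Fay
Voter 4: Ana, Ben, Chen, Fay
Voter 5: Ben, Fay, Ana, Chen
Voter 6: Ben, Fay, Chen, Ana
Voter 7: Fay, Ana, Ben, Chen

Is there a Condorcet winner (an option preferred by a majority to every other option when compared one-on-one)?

No

Head-to-head results (7 voters total):
Ana vs Ben: Ana wins 4–3.
Ana vs Fay: Fay wins 4–3.
Ana vs Chen: Ana wins 4–3.
Ben vs Fay: Ben wins 6–1.
Ben vs Chen: Ben wins 6–1.
Fay vs Chen: Fay wins 4–3.
No candidate beats all others: Ana beats Ben beats Fay beats Ana, a majority cycle.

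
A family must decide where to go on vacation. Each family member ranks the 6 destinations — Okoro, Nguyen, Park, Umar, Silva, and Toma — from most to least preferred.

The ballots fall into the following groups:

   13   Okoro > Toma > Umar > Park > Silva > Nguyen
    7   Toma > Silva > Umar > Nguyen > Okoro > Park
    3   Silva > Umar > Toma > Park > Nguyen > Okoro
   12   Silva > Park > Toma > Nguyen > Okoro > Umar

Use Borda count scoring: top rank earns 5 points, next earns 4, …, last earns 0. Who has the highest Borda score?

Toma

Borda scores:
  Okoro: 13·5 + 7·1 + 3·0 + 12·1 = 84
  Nguyen: 13·0 + 7·2 + 3·1 + 12·2 = 41
  Park: 13·2 + 7·0 + 3·2 + 12·4 = 80
  Umar: 13·3 + 7·3 + 3·4 + 12·0 = 72
  Silva: 13·1 + 7·4 + 3·5 + 12·5 = 116
  Toma: 13·4 + 7·5 + 3·3 + 12·3 = 132
Toma has the highest total.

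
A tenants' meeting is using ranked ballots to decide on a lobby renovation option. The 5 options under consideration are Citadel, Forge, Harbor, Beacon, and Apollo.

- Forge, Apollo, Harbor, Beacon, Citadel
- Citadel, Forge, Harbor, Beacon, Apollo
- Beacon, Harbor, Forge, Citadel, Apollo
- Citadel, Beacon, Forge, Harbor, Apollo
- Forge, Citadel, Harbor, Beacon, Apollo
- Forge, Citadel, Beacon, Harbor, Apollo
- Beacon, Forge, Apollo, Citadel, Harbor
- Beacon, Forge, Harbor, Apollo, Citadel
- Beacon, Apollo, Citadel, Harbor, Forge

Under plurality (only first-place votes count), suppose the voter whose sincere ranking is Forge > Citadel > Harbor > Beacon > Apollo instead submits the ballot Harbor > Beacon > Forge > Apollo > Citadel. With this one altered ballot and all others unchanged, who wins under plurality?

Beacon

First-place totals with the altered ballot: Citadel 2, Forge 2, Harbor 1, Beacon 4, Apollo 0.
The winner is unchanged: still Beacon.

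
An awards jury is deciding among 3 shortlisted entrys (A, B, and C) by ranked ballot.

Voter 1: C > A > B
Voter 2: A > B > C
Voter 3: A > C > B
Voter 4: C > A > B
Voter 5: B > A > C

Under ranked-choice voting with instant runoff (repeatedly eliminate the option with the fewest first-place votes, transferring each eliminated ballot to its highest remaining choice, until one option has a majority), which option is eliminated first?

B

Round 1: A 2, C 2, B 1. B has the fewest and is eliminated.
Round 2: A 3, C 2. A has a majority.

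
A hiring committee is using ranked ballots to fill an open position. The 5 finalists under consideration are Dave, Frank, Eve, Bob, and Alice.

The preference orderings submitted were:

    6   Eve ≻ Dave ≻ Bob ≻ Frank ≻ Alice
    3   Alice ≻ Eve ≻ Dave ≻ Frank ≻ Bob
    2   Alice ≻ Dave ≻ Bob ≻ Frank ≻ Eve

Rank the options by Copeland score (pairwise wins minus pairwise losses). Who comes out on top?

Eve

Pairwise results:
  Dave vs Frank: Dave wins 11–0.
  Dave vs Eve: Eve wins 9–2.
  Dave vs Bob: Dave wins 11–0.
  Dave vs Alice: Dave wins 6–5.
  Frank vs Eve: Eve wins 9–2.
  Frank vs Bob: Bob wins 8–3.
  Frank vs Alice: Frank wins 6–5.
  Eve vs Bob: Eve wins 9–2.
  Eve vs Alice: Eve wins 6–5.
  Bob vs Alice: Bob wins 6–5.
Copeland scores (wins − losses):
  Dave: 3 − 1 = 2
  Frank: 1 − 3 = -2
  Eve: 4 − 0 = 4
  Bob: 2 − 2 = 0
  Alice: 0 − 4 = -4
Eve has the best Copeland score.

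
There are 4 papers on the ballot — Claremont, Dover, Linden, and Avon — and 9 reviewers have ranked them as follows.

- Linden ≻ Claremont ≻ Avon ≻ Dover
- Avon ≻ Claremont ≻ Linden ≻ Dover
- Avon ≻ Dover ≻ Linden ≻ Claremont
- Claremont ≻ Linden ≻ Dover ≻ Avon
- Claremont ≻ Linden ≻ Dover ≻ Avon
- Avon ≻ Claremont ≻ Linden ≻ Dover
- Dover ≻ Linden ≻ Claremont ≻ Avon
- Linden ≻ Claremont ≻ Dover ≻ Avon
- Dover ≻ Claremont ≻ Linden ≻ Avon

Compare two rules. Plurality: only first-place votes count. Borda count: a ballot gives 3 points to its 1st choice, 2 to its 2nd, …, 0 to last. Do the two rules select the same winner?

No

Plurality first-place counts: Claremont 2, Dover 2, Linden 2, Avon 3 → Avon.
Borda totals: Claremont 17, Dover 11, Linden 16, Avon 10 → Claremont.
The two rules disagree: plurality picks Avon, Borda picks Claremont.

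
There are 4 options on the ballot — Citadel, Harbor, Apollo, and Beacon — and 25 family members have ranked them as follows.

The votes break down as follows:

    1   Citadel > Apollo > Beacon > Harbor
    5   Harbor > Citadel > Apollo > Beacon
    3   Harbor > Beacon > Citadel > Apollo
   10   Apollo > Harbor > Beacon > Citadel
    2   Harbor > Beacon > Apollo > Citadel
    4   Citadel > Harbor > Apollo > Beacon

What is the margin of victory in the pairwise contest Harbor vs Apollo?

Ballots ranking Harbor above Apollo: 5+3+2+4 = 14.
Ballots ranking Apollo above Harbor: 1+10 = 11.
Harbor wins 14–11, a margin of 3.

3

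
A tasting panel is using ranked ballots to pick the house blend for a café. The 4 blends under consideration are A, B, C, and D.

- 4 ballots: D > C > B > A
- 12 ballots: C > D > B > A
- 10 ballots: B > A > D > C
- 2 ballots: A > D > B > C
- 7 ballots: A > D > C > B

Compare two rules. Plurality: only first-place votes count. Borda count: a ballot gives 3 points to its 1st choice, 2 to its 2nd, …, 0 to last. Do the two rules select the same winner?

No

Plurality first-place counts: A 9, B 10, C 12, D 4 → C.
Borda totals: A 47, B 48, C 51, D 64 → D.
The two rules disagree: plurality picks C, Borda picks D.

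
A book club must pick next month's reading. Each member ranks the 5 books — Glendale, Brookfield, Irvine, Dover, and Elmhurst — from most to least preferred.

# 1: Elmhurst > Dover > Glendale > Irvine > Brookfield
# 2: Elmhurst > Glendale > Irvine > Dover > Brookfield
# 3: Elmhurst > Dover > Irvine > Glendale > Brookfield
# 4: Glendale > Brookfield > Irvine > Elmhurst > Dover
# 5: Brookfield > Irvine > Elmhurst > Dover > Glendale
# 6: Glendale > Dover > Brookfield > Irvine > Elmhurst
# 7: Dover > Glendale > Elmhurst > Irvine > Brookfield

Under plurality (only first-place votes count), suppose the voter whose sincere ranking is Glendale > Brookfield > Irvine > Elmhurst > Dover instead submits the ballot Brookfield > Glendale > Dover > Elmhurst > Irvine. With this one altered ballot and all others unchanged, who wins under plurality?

Elmhurst

First-place totals with the altered ballot: Glendale 1, Brookfield 2, Irvine 0, Dover 1, Elmhurst 3.
The winner is unchanged: still Elmhurst.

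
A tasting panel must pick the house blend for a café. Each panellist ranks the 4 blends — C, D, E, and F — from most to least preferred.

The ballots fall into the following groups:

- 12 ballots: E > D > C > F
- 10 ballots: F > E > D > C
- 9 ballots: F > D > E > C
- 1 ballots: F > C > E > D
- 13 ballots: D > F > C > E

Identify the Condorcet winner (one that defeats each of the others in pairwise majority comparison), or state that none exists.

There is no Condorcet winner

Head-to-head results (45 voters total):
C vs D: D wins 44–1.
C vs E: E wins 31–14.
C vs F: F wins 33–12.
D vs E: E wins 23–22.
D vs F: D wins 25–20.
E vs F: F wins 33–12.
No candidate beats all others: D beats F beats E beats D, a majority cycle.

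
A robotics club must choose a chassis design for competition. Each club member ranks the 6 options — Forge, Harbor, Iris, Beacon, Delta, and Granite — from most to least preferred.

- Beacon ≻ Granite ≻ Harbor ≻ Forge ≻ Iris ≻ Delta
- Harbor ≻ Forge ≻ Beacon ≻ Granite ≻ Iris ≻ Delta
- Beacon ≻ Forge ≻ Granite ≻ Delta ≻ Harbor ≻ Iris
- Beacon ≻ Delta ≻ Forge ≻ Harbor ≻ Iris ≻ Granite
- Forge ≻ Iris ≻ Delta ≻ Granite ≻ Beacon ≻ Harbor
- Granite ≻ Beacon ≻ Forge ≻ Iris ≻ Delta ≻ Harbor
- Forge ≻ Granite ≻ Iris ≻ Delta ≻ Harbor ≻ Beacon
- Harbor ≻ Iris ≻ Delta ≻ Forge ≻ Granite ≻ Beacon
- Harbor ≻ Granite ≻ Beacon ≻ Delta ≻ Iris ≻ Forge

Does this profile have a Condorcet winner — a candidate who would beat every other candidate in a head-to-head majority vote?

Head-to-head results (9 voters total):
Forge vs Harbor: Forge wins 5–4.
Forge vs Iris: Forge wins 7–2.
Forge vs Beacon: Beacon wins 5–4.
Forge vs Delta: Forge wins 6–3.
Forge vs Granite: Forge wins 6–3.
Harbor vs Iris: Harbor wins 6–3.
Harbor vs Beacon: Beacon wins 5–4.
Harbor vs Delta: Delta wins 5–4.
Harbor vs Granite: Granite wins 5–4.
Iris vs Beacon: Beacon wins 6–3.
Iris vs Delta: Iris wins 6–3.
Iris vs Granite: Granite wins 6–3.
Beacon vs Delta: Beacon wins 6–3.
Beacon vs Granite: Granite wins 5–4.
Delta vs Granite: Granite wins 6–3.
No candidate beats all others: Forge beats Granite beats Beacon beats Forge, a majority cycle.

No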